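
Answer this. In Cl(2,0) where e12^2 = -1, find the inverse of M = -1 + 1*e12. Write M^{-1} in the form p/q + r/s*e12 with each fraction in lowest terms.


M = -1 + 1*e12, where e12^2 = -1.
Since M commutes with its reverse ~M = a - b*e12, M * ~M = a^2 - b^2*e12^2 = a^2 + b^2.
So M^{-1} = ~M / (a^2 + b^2) = (a - b*e12)/(a^2 + b^2).
a^2 + b^2 = 1 + 1 = 2
Scalar part = -1/2 = -1/2
Bivector coeff = -1/2 = -1/2
M^{-1} = -1/2 - 1/2*e12


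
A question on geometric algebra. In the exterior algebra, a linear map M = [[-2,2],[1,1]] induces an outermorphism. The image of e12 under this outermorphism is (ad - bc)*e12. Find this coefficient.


The outermorphism of a linear map f sends e1^e2 to f(e1)^f(e2).
f(e1) = -2*e1 + 1*e2
f(e2) = 2*e1 + 1*e2
f(e1) ^ f(e2) = (-2*e1 + 1*e2) ^ (2*e1 + 1*e2)
= (-2)*1*e12 + 1*2*e21
= (-2 - 2)*e12
= -4*e12
Coefficient = -4


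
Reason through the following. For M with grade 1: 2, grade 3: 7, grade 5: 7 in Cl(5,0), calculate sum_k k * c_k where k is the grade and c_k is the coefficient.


Grade-weighted sum = sum of grade_k * coefficient_k
1*2 = 2
3*7 = 21
5*7 = 35
Total = 2 + 21 + 35 = 58


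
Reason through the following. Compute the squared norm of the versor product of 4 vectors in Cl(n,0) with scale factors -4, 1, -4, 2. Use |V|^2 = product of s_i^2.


Each vector v_i has |v_i|^2 = s_i^2
Squared scales: (-4)^2 = 16, 1^2 = 1, (-4)^2 = 16, 2^2 = 4
|V|^2 = 16 * 1 * 16 * 4
= 1024


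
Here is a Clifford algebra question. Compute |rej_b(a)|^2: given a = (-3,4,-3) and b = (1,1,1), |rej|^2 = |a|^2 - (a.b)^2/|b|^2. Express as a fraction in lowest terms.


|a|^2 = (-3)^2 + 4^2 + (-3)^2 = 34
|b|^2 = 1^2 + 1^2 + 1^2 = 3
a . b = (-3)*1 + 4*1 + (-3)*1 = -2
(a.b)^2 = (-2)^2 = 4
|rej|^2 = 34 - 4/3
= (102 - 4)/3
= 98/3
In lowest terms: 98/3


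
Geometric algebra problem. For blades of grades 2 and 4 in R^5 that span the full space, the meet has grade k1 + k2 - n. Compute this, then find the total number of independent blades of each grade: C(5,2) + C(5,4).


Meet grade = grade(A) + grade(B) - n
= 2 + 4 - 5 = 1
C(5,2) = 10
C(5,4) = 5
dim_A + dim_B = 10 + 5 = 15


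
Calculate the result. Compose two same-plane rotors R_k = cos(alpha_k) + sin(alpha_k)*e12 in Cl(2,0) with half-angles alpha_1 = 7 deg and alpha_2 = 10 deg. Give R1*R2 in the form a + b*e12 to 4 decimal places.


Same-plane rotors commute and their half-angles add:
R1*R2 = cos(a1 + a2) + sin(a1 + a2)*e12.
a1 + a2 = 7 + 10 = 17 deg
cos(17 deg) = 0.9563
sin(17 deg) = 0.2924
R1*R2 = 0.9563 + 0.2924*e12


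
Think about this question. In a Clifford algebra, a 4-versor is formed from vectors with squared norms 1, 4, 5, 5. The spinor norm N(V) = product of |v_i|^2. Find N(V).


Spinor norm N(V) = |v1|^2 * |v2|^2 * ... * |v4|^2
= 1 * 4 * 5 * 5
Running product: 1, 4, 20, 100
N(V) = 100


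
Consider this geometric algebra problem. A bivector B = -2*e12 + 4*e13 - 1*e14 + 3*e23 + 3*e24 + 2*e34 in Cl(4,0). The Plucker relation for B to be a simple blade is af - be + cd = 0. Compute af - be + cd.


Plucker relation: af - be + cd
a*f = (-2)*2 = -4
b*e = 4*3 = 12
c*d = (-1)*3 = -3
af - be + cd = -4 - 12 + (-3)
= -19


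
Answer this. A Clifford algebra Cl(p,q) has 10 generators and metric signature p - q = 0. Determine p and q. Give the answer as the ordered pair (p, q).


We need p + q = 10 and p - q = 0.
Adding: 2p = 10 + 0 = 10, so p = 5.
Then q = 10 - 5 = 5.
(p, q) = (5, 5)


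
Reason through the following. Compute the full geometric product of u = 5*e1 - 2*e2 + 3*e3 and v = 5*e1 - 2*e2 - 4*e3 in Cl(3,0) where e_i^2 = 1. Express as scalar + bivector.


In Cl(3,0): e_i^2 = 1, e_ie_j = -e_je_i for i != j.
Scalar part = u . v = 5*5 + (-2)*(-2) + 3*(-4)
= 25 + 4 + (-12) = 17
e12 coeff = 5*(-2) - (-2)*5 = -10 - (-10) = 0
e13 coeff = 5*(-4) - 3*5 = -20 - 15 = -35
e23 coeff = (-2)*(-4) - 3*(-2) = 8 - (-6) = 14
uv = 17 + 0*e12 - 35*e13 + 14*e23


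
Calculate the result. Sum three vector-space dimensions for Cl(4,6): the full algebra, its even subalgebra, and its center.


n = 4 + 6 = 10
Total dim = 2^10 = 1024
Even subalgebra dim = 2^9 = 512
n is even, so center dim = 1
Sum = 1024 + 512 + 1 = 1537


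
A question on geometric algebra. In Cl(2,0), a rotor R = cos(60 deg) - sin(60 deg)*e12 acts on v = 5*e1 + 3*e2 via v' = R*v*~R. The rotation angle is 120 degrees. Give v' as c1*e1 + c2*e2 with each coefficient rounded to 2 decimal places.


Rotor R = cos(60deg) - sin(60deg)*e12
Rotation angle theta = 2 * 60 = 120 degrees
v' = R*v*~R rotates v by theta.
cos(120deg) = -0.5000, sin(120deg) = 0.8660
v'_1 = 5*cos(120deg) - 3*sin(120deg)
= 5*(-0.5000) - 3*0.8660
= -5.10
v'_2 = 5*sin(120deg) + 3*cos(120deg)
= 5*0.8660 + 3*(-0.5000)
= 2.83
v' = -5.10*e1 + 2.83*e2


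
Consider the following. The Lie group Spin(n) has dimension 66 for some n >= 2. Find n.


dim Spin(n) = dim so(n) = n(n-1)/2.
Solve n(n-1)/2 = 66, i.e. n^2 - n - 132 = 0.
Discriminant = 1 + 8*66 = 529
n = (1 + sqrt(529))/2 = (1 + 23)/2 = 12


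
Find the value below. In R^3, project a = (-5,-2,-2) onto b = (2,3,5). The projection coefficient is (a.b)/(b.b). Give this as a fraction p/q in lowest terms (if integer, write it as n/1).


Projection coefficient = (a . b) / (b . b)
a . b = (-5)*2 + (-2)*3 + (-2)*5
= -10 + (-6) + (-10) = -26
b . b = 2^2 + 3^2 + 5^2
= 4 + 9 + 25 = 38
Coefficient = -26/38
In lowest terms: -13/19


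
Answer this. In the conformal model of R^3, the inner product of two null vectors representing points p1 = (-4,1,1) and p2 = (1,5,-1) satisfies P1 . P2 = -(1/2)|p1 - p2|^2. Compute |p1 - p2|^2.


p1 - p2 = (-5, -4, 2)
|p1 - p2|^2 = (-5)^2 + (-4)^2 + 2^2
= 25 + 16 + 4
= 45


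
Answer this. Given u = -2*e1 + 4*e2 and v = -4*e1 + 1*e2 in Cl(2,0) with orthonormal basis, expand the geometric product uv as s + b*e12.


Expand: (-2*e1 + 4*e2)(-4*e1 + 1*e2)
= (-2)*(-4)*e1e1 + (-2)*1*e1e2 + 4*(-4)*e2e1 + 4*1*e2e2
Using e1^2 = e2^2 = 1, e2e1 = -e1e2:
Scalar part s = (-2)*(-4) + 4*1 = 8 + 4 = 12
Bivector part b = (-2)*1 - 4*(-4) = -2 - (-16) = 14
uv = 12 + 14*e12


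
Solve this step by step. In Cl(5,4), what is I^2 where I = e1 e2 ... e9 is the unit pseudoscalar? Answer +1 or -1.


The pseudoscalar I = e1...e_n (product of all n generators) of Cl(p,q) satisfies I^2 = (-1)^(q + n(n-1)/2).
p = 5, q = 4, n = p + q = 9
n(n-1)/2 = 9 * 8 / 2 = 36
Exponent = q + n(n-1)/2 = 4 + 36 = 40
I^2 = (-1)^40 = +1


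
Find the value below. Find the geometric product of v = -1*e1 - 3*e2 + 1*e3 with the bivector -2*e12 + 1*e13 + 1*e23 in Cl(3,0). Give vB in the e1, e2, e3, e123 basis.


vB has grade-1 (vector) and grade-3 (trivector) parts: vB = (v _| B) + (v ^ B).
Vector part <vB>_1:
  e1: -v2*b12 - v3*b13 = -(-3)*(-2) - (1)*(1) = -7
  e2: v1*b12 - v3*b23 = (-1)*(-2) - (1)*(1) = 1
  e3: v1*b13 + v2*b23 = (-1)*(1) + (-3)*(1) = -4
Trivector part <vB>_3:
  e123: v1*b23 - v2*b13 + v3*b12 = (-1)*(1) - (-3)*(1) + (1)*(-2) = 0
vB = -7*e1 + 1*e2 - 4*e3 + 0*e123


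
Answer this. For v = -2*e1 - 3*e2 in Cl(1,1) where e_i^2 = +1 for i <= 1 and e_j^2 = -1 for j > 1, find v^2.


v^2 = sum of c_i^2 * e_i^2
Positive signature terms (e_i^2 = +1): (-2)^2 = 4
Negative signature terms (e_j^2 = -1): (-3)^2 = 9
v^2 = 4 - 9 = -5


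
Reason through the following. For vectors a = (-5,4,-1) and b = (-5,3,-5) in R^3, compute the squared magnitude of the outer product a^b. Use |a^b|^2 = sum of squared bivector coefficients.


a wedge b = (a1*b2 - a2*b1)*e12 + (a1*b3 - a3*b1)*e13 + (a2*b3 - a3*b2)*e23
e12 coeff: (-5)*3 - 4*(-5) = -15 - (-20) = 5
e13 coeff: (-5)*(-5) - (-1)*(-5) = 25 - 5 = 20
e23 coeff: 4*(-5) - (-1)*3 = -20 - (-3) = -17
|a wedge b|^2 = 5^2 + 20^2 + (-17)^2
= 25 + 400 + 289
= 714


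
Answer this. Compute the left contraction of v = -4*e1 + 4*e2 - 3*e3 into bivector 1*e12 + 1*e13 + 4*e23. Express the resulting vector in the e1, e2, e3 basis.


Left contraction v _| B = <vB>_1 (grade-1 part of the geometric product vB).
Using e1_|e12 = e2, e2_|e12 = -e1, e1_|e13 = e3, e3_|e13 = -e1, e2_|e23 = e3, e3_|e23 = -e2:
e1 coeff: -v2*b12 - v3*b13 = -(4)*(1) - (-3)*(1) = -1
e2 coeff: v1*b12 - v3*b23 = (-4)*(1) - (-3)*(4) = 8
e3 coeff: v1*b13 + v2*b23 = (-4)*(1) + (4)*(4) = 12
v _| B = -1*e1 + 8*e2 + 12*e3


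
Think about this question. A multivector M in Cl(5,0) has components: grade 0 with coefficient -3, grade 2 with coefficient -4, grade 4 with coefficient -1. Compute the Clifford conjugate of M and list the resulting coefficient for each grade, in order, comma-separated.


Clifford conjugate sign for grade k: (-1)^(k(k+1)/2)
Grade 0: (-1)^(0*1/2) = (-1)^0 = 1, coeff -3 -> -3
Grade 2: (-1)^(2*3/2) = (-1)^3 = -1, coeff -4 -> 4
Grade 4: (-1)^(4*5/2) = (-1)^10 = 1, coeff -1 -> -1
Conjugated coefficients: -3, 4, -1


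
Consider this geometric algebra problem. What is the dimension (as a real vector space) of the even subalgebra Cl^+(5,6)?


Even subalgebra dimension = 2^(n-1)
n = 5 + 6 = 11
2^(11 - 1) = 2^10 = 1024
Verification: sum of C(11,k) for even k = 1 + 55 + 330 + 462 + 165 + 11 = 1024
Result = 1024


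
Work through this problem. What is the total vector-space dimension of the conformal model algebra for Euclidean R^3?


The conformal model of R^3 uses Cl(4,1): the 3 Euclidean generators plus two extra orthogonal generators e+ (e+^2 = +1) and e- (e-^2 = -1), from which the null vectors e0, einf are built.
Number of generators m = 3 + 2 = 5.
dim Cl(p,q) = 2^m = 2^5 = 32


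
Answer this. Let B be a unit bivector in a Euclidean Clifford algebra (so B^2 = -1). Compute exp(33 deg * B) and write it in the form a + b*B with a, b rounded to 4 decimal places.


For a unit bivector B with B^2 = -1, the exponential series gives
e^(theta*B) = cos(theta) + sin(theta)*B (the GA analogue of Euler's formula).
theta = 33 degrees = 0.575959 rad
cos(33 deg) = 0.8387
sin(33 deg) = 0.5446
exp(theta*B) = 0.8387 + 0.5446*B


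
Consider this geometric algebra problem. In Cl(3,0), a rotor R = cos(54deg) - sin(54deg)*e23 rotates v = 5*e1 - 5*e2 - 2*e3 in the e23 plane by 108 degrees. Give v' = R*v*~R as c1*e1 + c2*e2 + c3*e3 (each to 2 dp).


Rotor R = cos(54deg) - sin(54deg)*e23
Rotation angle theta = 2 * 54 = 108 degrees in the e23 plane (e2 -> e3).
The component perpendicular to the plane (e1) is invariant: v'_1 = v1 = 5.00
cos(108deg) = -0.3090, sin(108deg) = 0.9511
v'_2 = v2*cos(theta) - v3*sin(theta) = -5*(-0.3090) - (-2)*0.9511 = 3.45
v'_3 = v2*sin(theta) + v3*cos(theta) = -5*0.9511 + (-2)*(-0.3090) = -4.14
v' = 5.00*e1 + 3.45*e2 - 4.14*e3


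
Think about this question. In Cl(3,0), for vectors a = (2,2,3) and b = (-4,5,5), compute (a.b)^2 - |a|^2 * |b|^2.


a . b = 2*(-4) + 2*5 + 3*5
= -8 + 10 + 15 = 17
|a|^2 = 2^2 + 2^2 + 3^2 = 17
|b|^2 = (-4)^2 + 5^2 + 5^2 = 66
(a.b)^2 = 17^2 = 289
|a|^2 * |b|^2 = 17 * 66 = 1122
Result = 289 - 1122 = -833


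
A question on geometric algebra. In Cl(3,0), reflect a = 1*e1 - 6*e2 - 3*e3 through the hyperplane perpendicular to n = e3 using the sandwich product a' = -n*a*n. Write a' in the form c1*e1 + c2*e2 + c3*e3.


Reflection formula: a' = -n*a*n, with n = e3 (unit vector, n^2 = 1).
For reflection through hyperplane perp to e3:
The component along e3 flips sign, others stay.
a = (1, -6, -3)
a' = (1, -6, 3)
a' = 1*e1 - 6*e2 + 3*e3


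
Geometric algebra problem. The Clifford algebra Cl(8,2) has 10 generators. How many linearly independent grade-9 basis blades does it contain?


Number of grade-k basis blades in Cl(p,q) with n = p + q is C(n, k).
n = 8 + 2 = 10
C(10, 9) = 10! / (9! * 1!)
= 3628800 / (362880 * 1)
= 10


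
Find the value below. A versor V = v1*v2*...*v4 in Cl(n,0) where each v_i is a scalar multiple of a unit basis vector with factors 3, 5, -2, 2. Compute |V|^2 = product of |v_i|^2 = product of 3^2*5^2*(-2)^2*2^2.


Each vector v_i has |v_i|^2 = s_i^2
Squared scales: 3^2 = 9, 5^2 = 25, (-2)^2 = 4, 2^2 = 4
|V|^2 = 9 * 25 * 4 * 4
= 3600


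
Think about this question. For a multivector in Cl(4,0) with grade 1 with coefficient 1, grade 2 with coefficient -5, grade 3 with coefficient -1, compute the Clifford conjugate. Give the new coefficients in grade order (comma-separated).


Clifford conjugate sign for grade k: (-1)^(k(k+1)/2)
Grade 1: (-1)^(1*2/2) = (-1)^1 = -1, coeff 1 -> -1
Grade 2: (-1)^(2*3/2) = (-1)^3 = -1, coeff -5 -> 5
Grade 3: (-1)^(3*4/2) = (-1)^6 = 1, coeff -1 -> -1
Conjugated coefficients: -1, 5, -1


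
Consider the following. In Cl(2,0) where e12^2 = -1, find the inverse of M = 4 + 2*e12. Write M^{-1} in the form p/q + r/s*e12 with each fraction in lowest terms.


M = 4 + 2*e12, where e12^2 = -1.
Since M commutes with its reverse ~M = a - b*e12, M * ~M = a^2 - b^2*e12^2 = a^2 + b^2.
So M^{-1} = ~M / (a^2 + b^2) = (a - b*e12)/(a^2 + b^2).
a^2 + b^2 = 16 + 4 = 20
Scalar part = 4/20 = 1/5
Bivector coeff = -2/20 = -1/10
M^{-1} = 1/5 - 1/10*e12


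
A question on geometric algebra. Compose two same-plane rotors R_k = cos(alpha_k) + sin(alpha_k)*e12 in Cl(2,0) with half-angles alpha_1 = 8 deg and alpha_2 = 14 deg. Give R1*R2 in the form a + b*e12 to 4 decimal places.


Same-plane rotors commute and their half-angles add:
R1*R2 = cos(a1 + a2) + sin(a1 + a2)*e12.
a1 + a2 = 8 + 14 = 22 deg
cos(22 deg) = 0.9272
sin(22 deg) = 0.3746
R1*R2 = 0.9272 + 0.3746*e12


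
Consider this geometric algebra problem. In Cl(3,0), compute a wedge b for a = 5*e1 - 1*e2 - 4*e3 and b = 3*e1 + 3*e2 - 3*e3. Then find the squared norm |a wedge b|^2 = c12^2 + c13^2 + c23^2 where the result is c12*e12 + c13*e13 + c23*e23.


a wedge b = (a1*b2 - a2*b1)*e12 + (a1*b3 - a3*b1)*e13 + (a2*b3 - a3*b2)*e23
e12 coeff: 5*3 - (-1)*3 = 15 - (-3) = 18
e13 coeff: 5*(-3) - (-4)*3 = -15 - (-12) = -3
e23 coeff: (-1)*(-3) - (-4)*3 = 3 - (-12) = 15
|a wedge b|^2 = 18^2 + (-3)^2 + 15^2
= 324 + 9 + 225
= 558


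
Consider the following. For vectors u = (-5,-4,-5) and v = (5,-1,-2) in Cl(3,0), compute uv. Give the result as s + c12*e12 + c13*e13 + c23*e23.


In Cl(3,0): e_i^2 = 1, e_ie_j = -e_je_i for i != j.
Scalar part = u . v = (-5)*5 + (-4)*(-1) + (-5)*(-2)
= -25 + 4 + 10 = -11
e12 coeff = (-5)*(-1) - (-4)*5 = 5 - (-20) = 25
e13 coeff = (-5)*(-2) - (-5)*5 = 10 - (-25) = 35
e23 coeff = (-4)*(-2) - (-5)*(-1) = 8 - 5 = 3
uv = -11 + 25*e12 + 35*e13 + 3*e23


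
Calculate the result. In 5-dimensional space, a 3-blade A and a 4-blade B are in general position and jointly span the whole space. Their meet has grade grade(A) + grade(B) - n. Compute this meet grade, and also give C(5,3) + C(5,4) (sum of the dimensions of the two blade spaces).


Meet grade = grade(A) + grade(B) - n
= 3 + 4 - 5 = 2
C(5,3) = 10
C(5,4) = 5
dim_A + dim_B = 10 + 5 = 15


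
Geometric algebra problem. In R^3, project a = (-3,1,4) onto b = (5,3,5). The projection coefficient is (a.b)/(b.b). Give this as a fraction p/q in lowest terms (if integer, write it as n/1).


Projection coefficient = (a . b) / (b . b)
a . b = (-3)*5 + 1*3 + 4*5
= -15 + 3 + 20 = 8
b . b = 5^2 + 3^2 + 5^2
= 25 + 9 + 25 = 59
Coefficient = 8/59
In lowest terms: 8/59


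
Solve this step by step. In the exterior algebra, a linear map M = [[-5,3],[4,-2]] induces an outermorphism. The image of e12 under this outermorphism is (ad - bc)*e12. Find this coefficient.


The outermorphism of a linear map f sends e1^e2 to f(e1)^f(e2).
f(e1) = -5*e1 + 4*e2
f(e2) = 3*e1 - 2*e2
f(e1) ^ f(e2) = (-5*e1 + 4*e2) ^ (3*e1 - 2*e2)
= (-5)*(-2)*e12 + 4*3*e21
= (10 - 12)*e12
= -2*e12
Coefficient = -2


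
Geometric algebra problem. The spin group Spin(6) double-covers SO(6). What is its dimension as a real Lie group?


Spin(n) double-covers SO(n); both have Lie algebra so(n) of dimension n(n-1)/2.
n = 6
n(n-1) = 6 * 5 = 30
dim Spin(6) = 30/2 = 15


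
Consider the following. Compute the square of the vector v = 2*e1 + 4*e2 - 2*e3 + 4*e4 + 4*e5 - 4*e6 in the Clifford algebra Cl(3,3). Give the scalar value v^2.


v^2 = sum of c_i^2 * e_i^2
Positive signature terms (e_i^2 = +1): 2^2 + 4^2 + (-2)^2 = 24
Negative signature terms (e_j^2 = -1): 4^2 + 4^2 + (-4)^2 = 48
v^2 = 24 - 48 = -24


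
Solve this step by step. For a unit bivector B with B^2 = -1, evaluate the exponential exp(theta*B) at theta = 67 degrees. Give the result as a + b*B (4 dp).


For a unit bivector B with B^2 = -1, the exponential series gives
e^(theta*B) = cos(theta) + sin(theta)*B (the GA analogue of Euler's formula).
theta = 67 degrees = 1.169371 rad
cos(67 deg) = 0.3907
sin(67 deg) = 0.9205
exp(theta*B) = 0.3907 + 0.9205*B


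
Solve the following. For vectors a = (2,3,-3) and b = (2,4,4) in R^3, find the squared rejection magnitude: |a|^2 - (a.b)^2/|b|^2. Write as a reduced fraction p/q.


|a|^2 = 2^2 + 3^2 + (-3)^2 = 22
|b|^2 = 2^2 + 4^2 + 4^2 = 36
a . b = 2*2 + 3*4 + (-3)*4 = 4
(a.b)^2 = 4^2 = 16
|rej|^2 = 22 - 16/36
= (792 - 16)/36
= 776/36
In lowest terms: 194/9


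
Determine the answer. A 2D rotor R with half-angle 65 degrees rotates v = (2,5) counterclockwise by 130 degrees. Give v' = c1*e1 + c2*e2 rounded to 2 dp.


Rotor R = cos(65deg) - sin(65deg)*e12
Rotation angle theta = 2 * 65 = 130 degrees
v' = R*v*~R rotates v by theta.
cos(130deg) = -0.6428, sin(130deg) = 0.7660
v'_1 = 2*cos(130deg) - 5*sin(130deg)
= 2*(-0.6428) - 5*0.7660
= -5.12
v'_2 = 2*sin(130deg) + 5*cos(130deg)
= 2*0.7660 + 5*(-0.6428)
= -1.68
v' = -5.12*e1 - 1.68*e2


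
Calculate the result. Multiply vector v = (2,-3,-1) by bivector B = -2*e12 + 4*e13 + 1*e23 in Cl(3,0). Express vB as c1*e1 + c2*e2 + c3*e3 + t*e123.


vB has grade-1 (vector) and grade-3 (trivector) parts: vB = (v _| B) + (v ^ B).
Vector part <vB>_1:
  e1: -v2*b12 - v3*b13 = -(-3)*(-2) - (-1)*(4) = -2
  e2: v1*b12 - v3*b23 = (2)*(-2) - (-1)*(1) = -3
  e3: v1*b13 + v2*b23 = (2)*(4) + (-3)*(1) = 5
Trivector part <vB>_3:
  e123: v1*b23 - v2*b13 + v3*b12 = (2)*(1) - (-3)*(4) + (-1)*(-2) = 16
vB = -2*e1 - 3*e2 + 5*e3 + 16*e123


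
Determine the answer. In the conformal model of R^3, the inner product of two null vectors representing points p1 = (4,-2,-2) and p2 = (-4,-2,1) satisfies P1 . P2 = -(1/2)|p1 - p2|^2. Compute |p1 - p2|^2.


p1 - p2 = (8, 0, -3)
|p1 - p2|^2 = 8^2 + 0^2 + (-3)^2
= 64 + 0 + 9
= 73


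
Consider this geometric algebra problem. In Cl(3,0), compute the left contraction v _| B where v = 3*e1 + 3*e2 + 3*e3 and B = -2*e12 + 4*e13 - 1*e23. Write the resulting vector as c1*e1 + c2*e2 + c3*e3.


Left contraction v _| B = <vB>_1 (grade-1 part of the geometric product vB).
Using e1_|e12 = e2, e2_|e12 = -e1, e1_|e13 = e3, e3_|e13 = -e1, e2_|e23 = e3, e3_|e23 = -e2:
e1 coeff: -v2*b12 - v3*b13 = -(3)*(-2) - (3)*(4) = -6
e2 coeff: v1*b12 - v3*b23 = (3)*(-2) - (3)*(-1) = -3
e3 coeff: v1*b13 + v2*b23 = (3)*(4) + (3)*(-1) = 9
v _| B = -6*e1 - 3*e2 + 9*e3


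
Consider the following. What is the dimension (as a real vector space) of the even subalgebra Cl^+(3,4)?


Even subalgebra dimension = 2^(n-1)
n = 3 + 4 = 7
2^(7 - 1) = 2^6 = 64
Verification: sum of C(7,k) for even k = 1 + 21 + 35 + 7 = 64
Result = 64


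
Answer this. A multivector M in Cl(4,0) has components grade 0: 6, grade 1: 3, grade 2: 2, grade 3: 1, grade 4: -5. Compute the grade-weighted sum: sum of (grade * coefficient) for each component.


Grade-weighted sum = sum of grade_k * coefficient_k
0*6 = 0
1*3 = 3
2*2 = 4
3*1 = 3
4*(-5) = -20
Total = 0 + 3 + 4 + 3 + (-20) = -10


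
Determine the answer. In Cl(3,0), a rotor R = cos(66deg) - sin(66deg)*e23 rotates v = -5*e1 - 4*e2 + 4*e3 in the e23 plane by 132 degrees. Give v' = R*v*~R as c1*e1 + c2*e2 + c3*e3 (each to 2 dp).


Rotor R = cos(66deg) - sin(66deg)*e23
Rotation angle theta = 2 * 66 = 132 degrees in the e23 plane (e2 -> e3).
The component perpendicular to the plane (e1) is invariant: v'_1 = v1 = -5.00
cos(132deg) = -0.6691, sin(132deg) = 0.7431
v'_2 = v2*cos(theta) - v3*sin(theta) = -4*(-0.6691) - 4*0.7431 = -0.30
v'_3 = v2*sin(theta) + v3*cos(theta) = -4*0.7431 + 4*(-0.6691) = -5.65
v' = -5.00*e1 - 0.30*e2 - 5.65*e3


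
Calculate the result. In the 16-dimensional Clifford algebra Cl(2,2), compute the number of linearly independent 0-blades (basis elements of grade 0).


Number of grade-k basis blades in Cl(p,q) with n = p + q is C(n, k).
n = 2 + 2 = 4
C(4, 0) = 4! / (0! * 4!)
= 24 / (1 * 24)
= 1


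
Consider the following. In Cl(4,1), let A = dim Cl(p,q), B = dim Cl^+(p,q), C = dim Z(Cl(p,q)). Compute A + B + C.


n = 4 + 1 = 5
Total dim = 2^5 = 32
Even subalgebra dim = 2^4 = 16
n is odd, so center dim = 2
Sum = 32 + 16 + 2 = 50


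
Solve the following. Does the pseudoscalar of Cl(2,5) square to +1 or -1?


The pseudoscalar I = e1...e_n (product of all n generators) of Cl(p,q) satisfies I^2 = (-1)^(q + n(n-1)/2).
p = 2, q = 5, n = p + q = 7
n(n-1)/2 = 7 * 6 / 2 = 21
Exponent = q + n(n-1)/2 = 5 + 21 = 26
I^2 = (-1)^26 = +1


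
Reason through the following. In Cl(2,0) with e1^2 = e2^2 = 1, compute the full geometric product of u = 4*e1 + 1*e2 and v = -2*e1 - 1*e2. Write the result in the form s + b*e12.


Expand: (4*e1 + 1*e2)(-2*e1 - 1*e2)
= 4*(-2)*e1e1 + 4*(-1)*e1e2 + 1*(-2)*e2e1 + 1*(-1)*e2e2
Using e1^2 = e2^2 = 1, e2e1 = -e1e2:
Scalar part s = 4*(-2) + 1*(-1) = -8 + (-1) = -9
Bivector part b = 4*(-1) - 1*(-2) = -4 - (-2) = -2
uv = -9 - 2*e12


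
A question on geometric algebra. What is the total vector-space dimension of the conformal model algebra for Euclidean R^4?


The conformal model of R^4 uses Cl(5,1): the 4 Euclidean generators plus two extra orthogonal generators e+ (e+^2 = +1) and e- (e-^2 = -1), from which the null vectors e0, einf are built.
Number of generators m = 4 + 2 = 6.
dim Cl(p,q) = 2^m = 2^6 = 64


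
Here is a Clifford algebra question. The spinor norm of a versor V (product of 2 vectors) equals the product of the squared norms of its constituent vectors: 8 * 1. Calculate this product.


Spinor norm N(V) = |v1|^2 * |v2|^2 * ... * |v2|^2
= 8 * 1
Running product: 8, 8
N(V) = 8


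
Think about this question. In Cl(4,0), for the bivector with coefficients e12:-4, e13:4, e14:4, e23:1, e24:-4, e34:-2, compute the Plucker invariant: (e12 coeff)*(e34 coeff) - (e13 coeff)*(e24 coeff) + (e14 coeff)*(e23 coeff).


Plucker relation: af - be + cd
a*f = (-4)*(-2) = 8
b*e = 4*(-4) = -16
c*d = 4*1 = 4
af - be + cd = 8 - (-16) + 4
= 28


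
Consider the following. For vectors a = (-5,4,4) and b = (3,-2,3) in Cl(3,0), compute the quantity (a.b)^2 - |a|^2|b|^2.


a . b = (-5)*3 + 4*(-2) + 4*3
= -15 + (-8) + 12 = -11
|a|^2 = (-5)^2 + 4^2 + 4^2 = 57
|b|^2 = 3^2 + (-2)^2 + 3^2 = 22
(a.b)^2 = (-11)^2 = 121
|a|^2 * |b|^2 = 57 * 22 = 1254
Result = 121 - 1254 = -1133


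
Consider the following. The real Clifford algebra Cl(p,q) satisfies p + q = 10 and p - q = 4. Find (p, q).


We need p + q = 10 and p - q = 4.
Adding: 2p = 10 + 4 = 14, so p = 7.
Then q = 10 - 7 = 3.
(p, q) = (7, 3)


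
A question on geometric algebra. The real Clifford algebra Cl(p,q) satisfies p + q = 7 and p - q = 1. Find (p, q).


We need p + q = 7 and p - q = 1.
Adding: 2p = 7 + 1 = 8, so p = 4.
Then q = 7 - 4 = 3.
(p, q) = (4, 3)


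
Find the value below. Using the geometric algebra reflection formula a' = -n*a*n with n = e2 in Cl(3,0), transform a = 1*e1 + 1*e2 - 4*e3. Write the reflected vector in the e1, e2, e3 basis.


Reflection formula: a' = -n*a*n, with n = e2 (unit vector, n^2 = 1).
For reflection through hyperplane perp to e2:
The component along e2 flips sign, others stay.
a = (1, 1, -4)
a' = (1, -1, -4)
a' = 1*e1 - 1*e2 - 4*e3


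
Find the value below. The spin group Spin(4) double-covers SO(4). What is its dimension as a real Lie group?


Spin(n) double-covers SO(n); both have Lie algebra so(n) of dimension n(n-1)/2.
n = 4
n(n-1) = 4 * 3 = 12
dim Spin(4) = 12/2 = 6


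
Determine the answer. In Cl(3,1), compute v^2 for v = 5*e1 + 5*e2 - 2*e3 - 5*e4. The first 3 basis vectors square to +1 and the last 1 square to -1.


v^2 = sum of c_i^2 * e_i^2
Positive signature terms (e_i^2 = +1): 5^2 + 5^2 + (-2)^2 = 54
Negative signature terms (e_j^2 = -1): (-5)^2 = 25
v^2 = 54 - 25 = 29


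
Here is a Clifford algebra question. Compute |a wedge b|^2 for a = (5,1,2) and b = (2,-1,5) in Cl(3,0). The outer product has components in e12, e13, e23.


a wedge b = (a1*b2 - a2*b1)*e12 + (a1*b3 - a3*b1)*e13 + (a2*b3 - a3*b2)*e23
e12 coeff: 5*(-1) - 1*2 = -5 - 2 = -7
e13 coeff: 5*5 - 2*2 = 25 - 4 = 21
e23 coeff: 1*5 - 2*(-1) = 5 - (-2) = 7
|a wedge b|^2 = (-7)^2 + 21^2 + 7^2
= 49 + 441 + 49
= 539


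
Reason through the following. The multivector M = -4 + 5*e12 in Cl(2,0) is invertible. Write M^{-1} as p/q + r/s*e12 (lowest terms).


M = -4 + 5*e12, where e12^2 = -1.
Since M commutes with its reverse ~M = a - b*e12, M * ~M = a^2 - b^2*e12^2 = a^2 + b^2.
So M^{-1} = ~M / (a^2 + b^2) = (a - b*e12)/(a^2 + b^2).
a^2 + b^2 = 16 + 25 = 41
Scalar part = -4/41 = -4/41
Bivector coeff = -5/41 = -5/41
M^{-1} = -4/41 - 5/41*e12


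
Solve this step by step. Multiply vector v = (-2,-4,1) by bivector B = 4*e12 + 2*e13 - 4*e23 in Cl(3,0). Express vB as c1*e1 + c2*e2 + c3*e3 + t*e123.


vB has grade-1 (vector) and grade-3 (trivector) parts: vB = (v _| B) + (v ^ B).
Vector part <vB>_1:
  e1: -v2*b12 - v3*b13 = -(-4)*(4) - (1)*(2) = 14
  e2: v1*b12 - v3*b23 = (-2)*(4) - (1)*(-4) = -4
  e3: v1*b13 + v2*b23 = (-2)*(2) + (-4)*(-4) = 12
Trivector part <vB>_3:
  e123: v1*b23 - v2*b13 + v3*b12 = (-2)*(-4) - (-4)*(2) + (1)*(4) = 20
vB = 14*e1 - 4*e2 + 12*e3 + 20*e123


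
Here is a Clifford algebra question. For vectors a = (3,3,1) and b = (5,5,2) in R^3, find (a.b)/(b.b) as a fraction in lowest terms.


Projection coefficient = (a . b) / (b . b)
a . b = 3*5 + 3*5 + 1*2
= 15 + 15 + 2 = 32
b . b = 5^2 + 5^2 + 2^2
= 25 + 25 + 4 = 54
Coefficient = 32/54
In lowest terms: 16/27


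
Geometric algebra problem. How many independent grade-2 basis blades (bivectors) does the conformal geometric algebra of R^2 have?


The conformal model of R^2 uses Cl(3,1) with m = 2 + 2 = 4 generators.
Number of grade-2 blades = C(m, 2) = C(4, 2)
= 4*3/2 = 6


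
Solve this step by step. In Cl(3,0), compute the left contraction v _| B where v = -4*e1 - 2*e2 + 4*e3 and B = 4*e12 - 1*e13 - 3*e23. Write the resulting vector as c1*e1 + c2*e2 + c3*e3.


Left contraction v _| B = <vB>_1 (grade-1 part of the geometric product vB).
Using e1_|e12 = e2, e2_|e12 = -e1, e1_|e13 = e3, e3_|e13 = -e1, e2_|e23 = e3, e3_|e23 = -e2:
e1 coeff: -v2*b12 - v3*b13 = -(-2)*(4) - (4)*(-1) = 12
e2 coeff: v1*b12 - v3*b23 = (-4)*(4) - (4)*(-3) = -4
e3 coeff: v1*b13 + v2*b23 = (-4)*(-1) + (-2)*(-3) = 10
v _| B = 12*e1 - 4*e2 + 10*e3


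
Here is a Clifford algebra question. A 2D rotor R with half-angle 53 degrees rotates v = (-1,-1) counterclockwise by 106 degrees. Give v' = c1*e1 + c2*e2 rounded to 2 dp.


Rotor R = cos(53deg) - sin(53deg)*e12
Rotation angle theta = 2 * 53 = 106 degrees
v' = R*v*~R rotates v by theta.
cos(106deg) = -0.2756, sin(106deg) = 0.9613
v'_1 = -1*cos(106deg) - (-1)*sin(106deg)
= -1*(-0.2756) - (-1)*0.9613
= 1.24
v'_2 = -1*sin(106deg) + (-1)*cos(106deg)
= -1*0.9613 + (-1)*(-0.2756)
= -0.69
v' = 1.24*e1 - 0.69*e2


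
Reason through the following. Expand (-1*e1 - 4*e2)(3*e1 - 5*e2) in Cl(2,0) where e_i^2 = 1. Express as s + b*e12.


Expand: (-1*e1 - 4*e2)(3*e1 - 5*e2)
= (-1)*3*e1e1 + (-1)*(-5)*e1e2 + (-4)*3*e2e1 + (-4)*(-5)*e2e2
Using e1^2 = e2^2 = 1, e2e1 = -e1e2:
Scalar part s = (-1)*3 + (-4)*(-5) = -3 + 20 = 17
Bivector part b = (-1)*(-5) - (-4)*3 = 5 - (-12) = 17
uv = 17 + 17*e12


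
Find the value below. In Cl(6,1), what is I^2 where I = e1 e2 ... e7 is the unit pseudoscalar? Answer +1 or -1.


The pseudoscalar I = e1...e_n (product of all n generators) of Cl(p,q) satisfies I^2 = (-1)^(q + n(n-1)/2).
p = 6, q = 1, n = p + q = 7
n(n-1)/2 = 7 * 6 / 2 = 21
Exponent = q + n(n-1)/2 = 1 + 21 = 22
I^2 = (-1)^22 = +1


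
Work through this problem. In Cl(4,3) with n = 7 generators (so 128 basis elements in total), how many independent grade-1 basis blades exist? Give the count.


Number of grade-k basis blades in Cl(p,q) with n = p + q is C(n, k).
n = 4 + 3 = 7
C(7, 1) = 7! / (1! * 6!)
= 5040 / (1 * 720)
= 7


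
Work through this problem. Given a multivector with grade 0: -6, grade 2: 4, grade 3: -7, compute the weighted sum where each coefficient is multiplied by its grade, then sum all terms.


Grade-weighted sum = sum of grade_k * coefficient_k
0*(-6) = 0
2*4 = 8
3*(-7) = -21
Total = 0 + 8 + (-21) = -13


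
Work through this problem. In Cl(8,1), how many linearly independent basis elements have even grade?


Even subalgebra dimension = 2^(n-1)
n = 8 + 1 = 9
2^(9 - 1) = 2^8 = 256
Verification: sum of C(9,k) for even k = 1 + 36 + 126 + 84 + 9 = 256
Result = 256


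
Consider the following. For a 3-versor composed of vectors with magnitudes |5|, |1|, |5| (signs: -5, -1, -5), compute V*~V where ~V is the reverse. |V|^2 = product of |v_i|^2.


Each vector v_i has |v_i|^2 = s_i^2
Squared scales: (-5)^2 = 25, (-1)^2 = 1, (-5)^2 = 25
|V|^2 = 25 * 1 * 25
= 625


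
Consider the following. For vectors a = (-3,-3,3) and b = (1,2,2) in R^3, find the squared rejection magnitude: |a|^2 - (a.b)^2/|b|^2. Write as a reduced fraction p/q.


|a|^2 = (-3)^2 + (-3)^2 + 3^2 = 27
|b|^2 = 1^2 + 2^2 + 2^2 = 9
a . b = (-3)*1 + (-3)*2 + 3*2 = -3
(a.b)^2 = (-3)^2 = 9
|rej|^2 = 27 - 9/9
= (243 - 9)/9
= 234/9
In lowest terms: 26/1


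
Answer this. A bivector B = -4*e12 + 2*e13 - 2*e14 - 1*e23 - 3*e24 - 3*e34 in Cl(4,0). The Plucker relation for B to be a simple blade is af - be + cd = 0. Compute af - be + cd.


Plucker relation: af - be + cd
a*f = (-4)*(-3) = 12
b*e = 2*(-3) = -6
c*d = (-2)*(-1) = 2
af - be + cd = 12 - (-6) + 2
= 20


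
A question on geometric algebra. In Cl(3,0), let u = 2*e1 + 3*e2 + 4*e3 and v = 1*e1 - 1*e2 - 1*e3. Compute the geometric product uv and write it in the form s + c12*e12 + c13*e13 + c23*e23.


In Cl(3,0): e_i^2 = 1, e_ie_j = -e_je_i for i != j.
Scalar part = u . v = 2*1 + 3*(-1) + 4*(-1)
= 2 + (-3) + (-4) = -5
e12 coeff = 2*(-1) - 3*1 = -2 - 3 = -5
e13 coeff = 2*(-1) - 4*1 = -2 - 4 = -6
e23 coeff = 3*(-1) - 4*(-1) = -3 - (-4) = 1
uv = -5 - 5*e12 - 6*e13 + 1*e23


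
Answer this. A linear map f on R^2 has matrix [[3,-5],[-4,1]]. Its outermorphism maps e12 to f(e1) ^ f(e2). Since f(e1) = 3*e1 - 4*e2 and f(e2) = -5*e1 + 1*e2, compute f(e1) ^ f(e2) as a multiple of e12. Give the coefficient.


The outermorphism of a linear map f sends e1^e2 to f(e1)^f(e2).
f(e1) = 3*e1 - 4*e2
f(e2) = -5*e1 + 1*e2
f(e1) ^ f(e2) = (3*e1 - 4*e2) ^ (-5*e1 + 1*e2)
= 3*1*e12 + (-4)*(-5)*e21
= (3 - 20)*e12
= -17*e12
Coefficient = -17


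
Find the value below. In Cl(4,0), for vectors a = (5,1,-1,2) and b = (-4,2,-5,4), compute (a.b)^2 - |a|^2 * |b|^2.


a . b = 5*(-4) + 1*2 + (-1)*(-5) + 2*4
= -20 + 2 + 5 + 8 = -5
|a|^2 = 5^2 + 1^2 + (-1)^2 + 2^2 = 31
|b|^2 = (-4)^2 + 2^2 + (-5)^2 + 4^2 = 61
(a.b)^2 = (-5)^2 = 25
|a|^2 * |b|^2 = 31 * 61 = 1891
Result = 25 - 1891 = -1866


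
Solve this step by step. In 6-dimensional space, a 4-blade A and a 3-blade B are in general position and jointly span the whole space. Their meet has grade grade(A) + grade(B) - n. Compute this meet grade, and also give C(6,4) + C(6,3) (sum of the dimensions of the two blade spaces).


Meet grade = grade(A) + grade(B) - n
= 4 + 3 - 6 = 1
C(6,4) = 15
C(6,3) = 20
dim_A + dim_B = 15 + 20 = 35


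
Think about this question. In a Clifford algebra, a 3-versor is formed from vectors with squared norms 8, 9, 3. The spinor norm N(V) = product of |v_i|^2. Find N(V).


Spinor norm N(V) = |v1|^2 * |v2|^2 * ... * |v3|^2
= 8 * 9 * 3
Running product: 8, 72, 216
N(V) = 216


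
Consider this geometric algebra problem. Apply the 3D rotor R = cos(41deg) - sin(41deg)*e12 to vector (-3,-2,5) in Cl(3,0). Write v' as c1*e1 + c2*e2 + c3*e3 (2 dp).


Rotor R = cos(41deg) - sin(41deg)*e12
Rotation angle theta = 2 * 41 = 82 degrees in the e12 plane (e1 -> e2).
The component perpendicular to the plane (e3) is invariant: v'_3 = v3 = 5.00
cos(82deg) = 0.1392, sin(82deg) = 0.9903
v'_1 = v1*cos(theta) - v2*sin(theta) = -3*0.1392 - (-2)*0.9903 = 1.56
v'_2 = v1*sin(theta) + v2*cos(theta) = -3*0.9903 + (-2)*0.1392 = -3.25
v' = 1.56*e1 - 3.25*e2 + 5.00*e3


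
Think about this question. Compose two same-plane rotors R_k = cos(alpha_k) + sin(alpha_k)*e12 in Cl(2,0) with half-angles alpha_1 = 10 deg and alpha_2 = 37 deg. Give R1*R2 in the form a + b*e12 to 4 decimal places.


Same-plane rotors commute and their half-angles add:
R1*R2 = cos(a1 + a2) + sin(a1 + a2)*e12.
a1 + a2 = 10 + 37 = 47 deg
cos(47 deg) = 0.6820
sin(47 deg) = 0.7314
R1*R2 = 0.6820 + 0.7314*e12


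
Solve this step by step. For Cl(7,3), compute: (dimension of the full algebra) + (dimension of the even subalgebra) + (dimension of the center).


n = 7 + 3 = 10
Total dim = 2^10 = 1024
Even subalgebra dim = 2^9 = 512
n is even, so center dim = 1
Sum = 1024 + 512 + 1 = 1537


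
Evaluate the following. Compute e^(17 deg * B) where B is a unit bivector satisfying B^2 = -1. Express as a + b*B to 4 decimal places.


For a unit bivector B with B^2 = -1, the exponential series gives
e^(theta*B) = cos(theta) + sin(theta)*B (the GA analogue of Euler's formula).
theta = 17 degrees = 0.296706 rad
cos(17 deg) = 0.9563
sin(17 deg) = 0.2924
exp(theta*B) = 0.9563 + 0.2924*B


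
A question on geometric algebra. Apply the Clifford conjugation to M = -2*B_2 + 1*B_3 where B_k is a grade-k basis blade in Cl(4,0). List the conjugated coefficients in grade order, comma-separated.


Clifford conjugate sign for grade k: (-1)^(k(k+1)/2)
Grade 2: (-1)^(2*3/2) = (-1)^3 = -1, coeff -2 -> 2
Grade 3: (-1)^(3*4/2) = (-1)^6 = 1, coeff 1 -> 1
Conjugated coefficients: 2, 1


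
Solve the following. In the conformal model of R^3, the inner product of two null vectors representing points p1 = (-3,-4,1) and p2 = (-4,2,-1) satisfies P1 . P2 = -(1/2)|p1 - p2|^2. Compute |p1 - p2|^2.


p1 - p2 = (1, -6, 2)
|p1 - p2|^2 = 1^2 + (-6)^2 + 2^2
= 1 + 36 + 4
= 41


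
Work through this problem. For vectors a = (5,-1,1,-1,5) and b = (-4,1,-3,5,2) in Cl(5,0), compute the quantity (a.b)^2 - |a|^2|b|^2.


a . b = 5*(-4) + (-1)*1 + 1*(-3) + (-1)*5 + 5*2
= -20 + (-1) + (-3) + (-5) + 10 = -19
|a|^2 = 5^2 + (-1)^2 + 1^2 + (-1)^2 + 5^2 = 53
|b|^2 = (-4)^2 + 1^2 + (-3)^2 + 5^2 + 2^2 = 55
(a.b)^2 = (-19)^2 = 361
|a|^2 * |b|^2 = 53 * 55 = 2915
Result = 361 - 2915 = -2554


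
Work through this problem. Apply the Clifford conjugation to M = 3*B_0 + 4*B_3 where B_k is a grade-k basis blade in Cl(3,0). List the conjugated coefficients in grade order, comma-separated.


Clifford conjugate sign for grade k: (-1)^(k(k+1)/2)
Grade 0: (-1)^(0*1/2) = (-1)^0 = 1, coeff 3 -> 3
Grade 3: (-1)^(3*4/2) = (-1)^6 = 1, coeff 4 -> 4
Conjugated coefficients: 3, 4


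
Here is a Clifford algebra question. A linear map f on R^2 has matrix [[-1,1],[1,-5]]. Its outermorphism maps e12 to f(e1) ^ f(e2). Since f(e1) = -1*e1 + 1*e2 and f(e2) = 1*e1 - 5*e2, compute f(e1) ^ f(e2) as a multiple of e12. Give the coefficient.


The outermorphism of a linear map f sends e1^e2 to f(e1)^f(e2).
f(e1) = -1*e1 + 1*e2
f(e2) = 1*e1 - 5*e2
f(e1) ^ f(e2) = (-1*e1 + 1*e2) ^ (1*e1 - 5*e2)
= (-1)*(-5)*e12 + 1*1*e21
= (5 - 1)*e12
= 4*e12
Coefficient = 4


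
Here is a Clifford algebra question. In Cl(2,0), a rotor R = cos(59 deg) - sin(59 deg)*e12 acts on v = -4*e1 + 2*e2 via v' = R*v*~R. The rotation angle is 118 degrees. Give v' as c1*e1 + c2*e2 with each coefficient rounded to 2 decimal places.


Rotor R = cos(59deg) - sin(59deg)*e12
Rotation angle theta = 2 * 59 = 118 degrees
v' = R*v*~R rotates v by theta.
cos(118deg) = -0.4695, sin(118deg) = 0.8829
v'_1 = -4*cos(118deg) - 2*sin(118deg)
= -4*(-0.4695) - 2*0.8829
= 0.11
v'_2 = -4*sin(118deg) + 2*cos(118deg)
= -4*0.8829 + 2*(-0.4695)
= -4.47
v' = 0.11*e1 - 4.47*e2


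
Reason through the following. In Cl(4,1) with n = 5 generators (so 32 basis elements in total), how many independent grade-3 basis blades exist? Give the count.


Number of grade-k basis blades in Cl(p,q) with n = p + q is C(n, k).
n = 4 + 1 = 5
C(5, 3) = 5! / (3! * 2!)
= 120 / (6 * 2)
= 10


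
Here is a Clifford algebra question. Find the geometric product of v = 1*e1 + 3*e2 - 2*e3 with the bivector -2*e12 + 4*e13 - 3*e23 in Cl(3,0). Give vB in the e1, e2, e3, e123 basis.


vB has grade-1 (vector) and grade-3 (trivector) parts: vB = (v _| B) + (v ^ B).
Vector part <vB>_1:
  e1: -v2*b12 - v3*b13 = -(3)*(-2) - (-2)*(4) = 14
  e2: v1*b12 - v3*b23 = (1)*(-2) - (-2)*(-3) = -8
  e3: v1*b13 + v2*b23 = (1)*(4) + (3)*(-3) = -5
Trivector part <vB>_3:
  e123: v1*b23 - v2*b13 + v3*b12 = (1)*(-3) - (3)*(4) + (-2)*(-2) = -11
vB = 14*e1 - 8*e2 - 5*e3 - 11*e123


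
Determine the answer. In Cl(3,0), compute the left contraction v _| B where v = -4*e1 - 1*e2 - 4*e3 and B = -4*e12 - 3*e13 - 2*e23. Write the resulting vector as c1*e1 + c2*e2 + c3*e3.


Left contraction v _| B = <vB>_1 (grade-1 part of the geometric product vB).
Using e1_|e12 = e2, e2_|e12 = -e1, e1_|e13 = e3, e3_|e13 = -e1, e2_|e23 = e3, e3_|e23 = -e2:
e1 coeff: -v2*b12 - v3*b13 = -(-1)*(-4) - (-4)*(-3) = -16
e2 coeff: v1*b12 - v3*b23 = (-4)*(-4) - (-4)*(-2) = 8
e3 coeff: v1*b13 + v2*b23 = (-4)*(-3) + (-1)*(-2) = 14
v _| B = -16*e1 + 8*e2 + 14*e3


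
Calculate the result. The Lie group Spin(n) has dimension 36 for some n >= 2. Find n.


dim Spin(n) = dim so(n) = n(n-1)/2.
Solve n(n-1)/2 = 36, i.e. n^2 - n - 72 = 0.
Discriminant = 1 + 8*36 = 289
n = (1 + sqrt(289))/2 = (1 + 17)/2 = 9


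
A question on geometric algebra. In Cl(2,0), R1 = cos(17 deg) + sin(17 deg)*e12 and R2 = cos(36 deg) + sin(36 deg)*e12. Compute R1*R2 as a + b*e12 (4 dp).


Same-plane rotors commute and their half-angles add:
R1*R2 = cos(a1 + a2) + sin(a1 + a2)*e12.
a1 + a2 = 17 + 36 = 53 deg
cos(53 deg) = 0.6018
sin(53 deg) = 0.7986
R1*R2 = 0.6018 + 0.7986*e12


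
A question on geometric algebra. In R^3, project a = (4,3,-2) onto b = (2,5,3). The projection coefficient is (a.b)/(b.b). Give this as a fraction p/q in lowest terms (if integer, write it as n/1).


Projection coefficient = (a . b) / (b . b)
a . b = 4*2 + 3*5 + (-2)*3
= 8 + 15 + (-6) = 17
b . b = 2^2 + 5^2 + 3^2
= 4 + 25 + 9 = 38
Coefficient = 17/38
In lowest terms: 17/38


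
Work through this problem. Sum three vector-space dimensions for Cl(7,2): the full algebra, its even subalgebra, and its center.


n = 7 + 2 = 9
Total dim = 2^9 = 512
Even subalgebra dim = 2^8 = 256
n is odd, so center dim = 2
Sum = 512 + 256 + 2 = 770


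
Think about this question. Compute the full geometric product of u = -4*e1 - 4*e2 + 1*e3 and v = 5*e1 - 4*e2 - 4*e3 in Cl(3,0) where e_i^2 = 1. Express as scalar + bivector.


In Cl(3,0): e_i^2 = 1, e_ie_j = -e_je_i for i != j.
Scalar part = u . v = (-4)*5 + (-4)*(-4) + 1*(-4)
= -20 + 16 + (-4) = -8
e12 coeff = (-4)*(-4) - (-4)*5 = 16 - (-20) = 36
e13 coeff = (-4)*(-4) - 1*5 = 16 - 5 = 11
e23 coeff = (-4)*(-4) - 1*(-4) = 16 - (-4) = 20
uv = -8 + 36*e12 + 11*e13 + 20*e23


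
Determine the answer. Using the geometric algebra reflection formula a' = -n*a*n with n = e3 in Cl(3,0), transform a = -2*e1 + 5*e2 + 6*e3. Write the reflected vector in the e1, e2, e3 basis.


Reflection formula: a' = -n*a*n, with n = e3 (unit vector, n^2 = 1).
For reflection through hyperplane perp to e3:
The component along e3 flips sign, others stay.
a = (-2, 5, 6)
a' = (-2, 5, -6)
a' = -2*e1 + 5*e2 - 6*e3


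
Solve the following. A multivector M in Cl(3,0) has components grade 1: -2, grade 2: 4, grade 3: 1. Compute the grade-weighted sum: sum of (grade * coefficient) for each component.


Grade-weighted sum = sum of grade_k * coefficient_k
1*(-2) = -2
2*4 = 8
3*1 = 3
Total = -2 + 8 + 3 = 9


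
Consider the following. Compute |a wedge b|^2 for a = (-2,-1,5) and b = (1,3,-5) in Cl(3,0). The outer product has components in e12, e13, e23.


a wedge b = (a1*b2 - a2*b1)*e12 + (a1*b3 - a3*b1)*e13 + (a2*b3 - a3*b2)*e23
e12 coeff: (-2)*3 - (-1)*1 = -6 - (-1) = -5
e13 coeff: (-2)*(-5) - 5*1 = 10 - 5 = 5
e23 coeff: (-1)*(-5) - 5*3 = 5 - 15 = -10
|a wedge b|^2 = (-5)^2 + 5^2 + (-10)^2
= 25 + 25 + 100
= 150
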